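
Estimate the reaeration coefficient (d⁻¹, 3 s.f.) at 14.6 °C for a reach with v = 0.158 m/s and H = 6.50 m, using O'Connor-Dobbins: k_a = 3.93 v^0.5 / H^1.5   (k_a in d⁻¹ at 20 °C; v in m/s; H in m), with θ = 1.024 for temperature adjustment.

k_a ≈ 0.0829 d⁻¹

k_a(20) = 3.93 × 0.158^0.5 / 6.50^1.5 = 3.93 × 0.3975 / 16.57 = 0.09427 d⁻¹.
k_a(14.6) = 0.09427 × 1.024^(14.6−20) = 0.09427 × 0.8798 = 0.08293 d⁻¹.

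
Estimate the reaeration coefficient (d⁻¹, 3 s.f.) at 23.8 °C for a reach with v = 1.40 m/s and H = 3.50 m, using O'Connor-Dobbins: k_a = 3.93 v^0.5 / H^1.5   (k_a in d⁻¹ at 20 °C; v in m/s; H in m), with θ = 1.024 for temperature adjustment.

k_a(20) = 3.93 × 1.40^0.5 / 3.50^1.5 = 3.93 × 1.183 / 6.548 = 0.7102 d⁻¹.
k_a(23.8) = 0.7102 × 1.024^(23.8−20) = 0.7102 × 1.094 = 0.7771 d⁻¹.

k_a ≈ 0.777 d⁻¹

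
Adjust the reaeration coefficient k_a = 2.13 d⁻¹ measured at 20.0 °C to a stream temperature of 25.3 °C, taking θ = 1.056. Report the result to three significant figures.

k_a(T₂) = k_a(T₁) · θ^(T₂−T₁) = 2.13 × 1.056^(25.3−20.0)
= 2.13 × 1.056^5.30 = 2.13 × 1.335 = 2.843 d⁻¹.

k_a ≈ 2.84 d⁻¹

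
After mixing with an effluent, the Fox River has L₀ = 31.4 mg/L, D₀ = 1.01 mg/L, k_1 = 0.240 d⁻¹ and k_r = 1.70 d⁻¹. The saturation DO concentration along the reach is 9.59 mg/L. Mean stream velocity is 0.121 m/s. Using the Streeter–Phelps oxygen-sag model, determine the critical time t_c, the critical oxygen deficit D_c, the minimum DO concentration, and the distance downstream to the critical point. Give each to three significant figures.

t_c ≈ 1.19 d; D_c ≈ 3.33 mg/L; min DO ≈ 6.26 mg/L; x_c ≈ 12.5 km

t_c = [1/(k_r−k_1)] ln[(k_r/k_1)(1 − D₀(k_r−k_1)/(k_1 L₀))]
= [1/(1.70−0.240)] ln[(1.70/0.240)(1 − 1.01×1.460/(0.240×31.4))]
= (1/1.460) ln[7.083 × 0.8043] = 0.6849 × ln(5.697) = 0.6849 × 1.740 = 1.192 d.
D_c = (k_1/k_r) L₀ e^(−k_1 t_c) = (0.240/1.70) × 31.4 × e^(−0.240×1.192) = 0.1412 × 31.4 × 0.7512 = 3.330 mg/L.
Minimum DO = C_s − D_c = 9.59 − 3.330 = 6.260 mg/L.
x_c = v t_c = 0.121 m/s × 1.192 d × 86400 s/d = 12460 m ≈ 12.5 km.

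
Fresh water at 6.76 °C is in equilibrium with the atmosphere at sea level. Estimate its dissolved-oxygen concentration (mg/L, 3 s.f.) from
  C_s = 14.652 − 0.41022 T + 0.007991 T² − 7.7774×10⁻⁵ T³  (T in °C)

C_s ≈ 12.2 mg/L

C_s = 14.652 − 0.41022×6.76 + 0.007991×6.76² − 7.7774×10⁻⁵×6.76³ = 12.22 mg/L.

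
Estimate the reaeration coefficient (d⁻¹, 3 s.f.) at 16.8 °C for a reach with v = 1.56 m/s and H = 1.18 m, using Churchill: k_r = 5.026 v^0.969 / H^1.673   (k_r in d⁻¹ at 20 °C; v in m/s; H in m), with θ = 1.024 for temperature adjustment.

k_r ≈ 5.43 d⁻¹

k_r(20) = 5.026 × 1.56^0.969 / 1.18^1.673 = 5.026 × 1.539 / 1.319 = 5.863 d⁻¹.
k_r(16.8) = 5.863 × 1.024^(16.8−20) = 5.863 × 0.9269 = 5.434 d⁻¹.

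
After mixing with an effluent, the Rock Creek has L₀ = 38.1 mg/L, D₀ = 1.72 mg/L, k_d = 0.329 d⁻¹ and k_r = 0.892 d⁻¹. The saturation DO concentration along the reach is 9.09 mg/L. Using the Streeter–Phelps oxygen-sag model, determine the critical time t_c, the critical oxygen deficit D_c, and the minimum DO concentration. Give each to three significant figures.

At the critical point dD/dt = 0, so k_d L₀ e^(−k_d t) = k_r D. Substituting D(t) from the Streeter–Phelps equation and solving for t gives
t_c = ln[(k_r/k_d)(1 − D₀(k_r−k_d)/(k_d L₀))] / (k_r−k_d).
Here k_r−k_d = 0.5630 d⁻¹ and 1 − D₀(k_r−k_d)/(k_d L₀) = 1 − 1.72×0.5630/(0.329×38.1) = 0.9227, so
t_c = ln(2.711 × 0.9227) / 0.5630 = 0.9170 / 0.5630 = 1.629 d.
L(t_c) = L₀ e^(−k_d t_c) = 38.1 × 0.5852 = 22.29 mg/L, and at the critical point k_r D_c = k_d L, so D_c = (0.329/0.892) × 22.29 = 8.223 mg/L.
Minimum DO = C_s − D_c = 9.09 − 8.223 = 0.8670 mg/L.

t_c ≈ 1.63 d; D_c ≈ 8.22 mg/L; min DO ≈ 0.867 mg/L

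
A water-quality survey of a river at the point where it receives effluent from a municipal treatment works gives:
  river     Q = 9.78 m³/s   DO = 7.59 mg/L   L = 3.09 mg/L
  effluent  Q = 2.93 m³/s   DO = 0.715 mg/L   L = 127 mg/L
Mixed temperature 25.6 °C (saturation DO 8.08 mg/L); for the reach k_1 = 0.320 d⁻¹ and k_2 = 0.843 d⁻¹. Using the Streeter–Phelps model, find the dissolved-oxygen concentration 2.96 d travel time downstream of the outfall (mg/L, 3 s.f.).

DO ≈ 1.99 mg/L

Mixed DO = (9.78×7.59 + 2.93×0.715)/(9.78+2.93) = 76.33/12.71 = 6.005 mg/L.
Mixed L₀ = (9.78×3.09 + 2.93×127)/(12.71) = 402.3/12.71 = 31.65 mg/L.
Initial deficit D₀ = C_s − DO₀ = 8.08 − 6.005 = 2.075 mg/L.
D(2.96) = [0.320×31.65/(0.843−0.320)](e^(−0.320×2.96) − e^(−0.843×2.96)) + 2.075 e^(−0.843×2.96)
= 19.37 × (0.3878 − 0.08247) + 2.075 × 0.08247 = 6.085 mg/L.
DO = 8.08 − 6.085 = 1.995 mg/L.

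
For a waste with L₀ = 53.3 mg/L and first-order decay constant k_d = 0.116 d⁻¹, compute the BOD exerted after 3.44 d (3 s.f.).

y ≈ 17.5 mg/L

y_t = L₀(1 − e^(−k_d t)) = 53.3 × (1 − e^(−0.116×3.44))
= 53.3 × (1 − 0.6710) = 53.3 × 0.3290 = 17.54 mg/L.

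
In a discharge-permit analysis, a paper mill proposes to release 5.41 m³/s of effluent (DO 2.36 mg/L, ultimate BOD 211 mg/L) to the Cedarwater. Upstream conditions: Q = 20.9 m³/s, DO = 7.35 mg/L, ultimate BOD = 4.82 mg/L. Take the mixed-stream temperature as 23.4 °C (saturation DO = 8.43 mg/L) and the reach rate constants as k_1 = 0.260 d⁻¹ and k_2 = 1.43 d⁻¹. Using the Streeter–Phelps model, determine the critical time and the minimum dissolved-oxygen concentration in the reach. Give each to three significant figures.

Mixed DO = (20.9×7.35 + 5.41×2.36)/(20.9+5.41) = 166.4/26.31 = 6.324 mg/L.
Mixed L₀ = (20.9×4.82 + 5.41×211)/(26.31) = 1242/26.31 = 47.22 mg/L.
Initial deficit D₀ = C_s − DO₀ = 8.43 − 6.324 = 2.106 mg/L.
t_c = (1/1.170) ln[(1.43/0.260)(1 − 2.106×1.170/(0.260×47.22))] = 0.8547 × ln(4.396) = 1.266 d.
D_c = (0.260/1.43) × 47.22 × e^(−0.260×1.266) = 0.1818 × 47.22 × 0.7196 = 6.178 mg/L.
Minimum DO = 8.43 − 6.178 = 2.252 mg/L.

t_c ≈ 1.27 d; minimum DO ≈ 2.25 mg/L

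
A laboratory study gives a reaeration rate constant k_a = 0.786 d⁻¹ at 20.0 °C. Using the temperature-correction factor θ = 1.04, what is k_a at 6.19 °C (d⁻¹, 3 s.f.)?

k_a ≈ 0.457 d⁻¹

k_a(T₂) = k_a(T₁) · θ^(T₂−T₁) = 0.786 × 1.04^(6.19−20.0)
= 0.786 × 1.04^-13.8 = 0.786 × 0.5818 = 0.4573 d⁻¹.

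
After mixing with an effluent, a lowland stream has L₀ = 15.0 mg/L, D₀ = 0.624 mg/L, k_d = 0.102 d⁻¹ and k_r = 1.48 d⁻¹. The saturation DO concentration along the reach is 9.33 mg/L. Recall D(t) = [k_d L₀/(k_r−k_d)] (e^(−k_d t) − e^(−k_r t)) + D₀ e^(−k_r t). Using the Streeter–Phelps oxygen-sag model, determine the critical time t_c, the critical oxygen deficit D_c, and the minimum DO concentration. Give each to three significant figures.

t_c ≈ 1.34 d; D_c ≈ 0.902 mg/L; min DO ≈ 8.43 mg/L

At the critical point dD/dt = 0, so k_d L₀ e^(−k_d t) = k_r D. Substituting D(t) from the Streeter–Phelps equation and solving for t gives
t_c = ln[(k_r/k_d)(1 − D₀(k_r−k_d)/(k_d L₀))] / (k_r−k_d).
Here k_r−k_d = 1.378 d⁻¹ and 1 − D₀(k_r−k_d)/(k_d L₀) = 1 − 0.624×1.378/(0.102×15.0) = 0.4380, so
t_c = ln(14.51 × 0.4380) / 1.378 = 1.849 / 1.378 = 1.342 d.
L(t_c) = L₀ e^(−k_d t_c) = 15.0 × 0.8721 = 13.08 mg/L, and at the critical point k_r D_c = k_d L, so D_c = (0.102/1.48) × 13.08 = 0.9015 mg/L.
Minimum DO = C_s − D_c = 9.33 − 0.9015 = 8.428 mg/L.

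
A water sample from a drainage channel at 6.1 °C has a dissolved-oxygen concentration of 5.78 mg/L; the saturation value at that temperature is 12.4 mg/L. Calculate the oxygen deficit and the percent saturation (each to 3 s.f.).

D = C_s − C = 12.4 − 5.78 = 6.62 mg/L.
% saturation = 5.78/12.4 × 100 = 46.6 %.

D ≈ 6.62 mg/L; 46.6 % saturation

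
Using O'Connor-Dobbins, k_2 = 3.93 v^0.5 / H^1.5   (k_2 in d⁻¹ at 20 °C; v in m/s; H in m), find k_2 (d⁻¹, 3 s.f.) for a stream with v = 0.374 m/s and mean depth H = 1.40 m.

k_2 = 3.93 × 0.374^0.5 / 1.40^1.5 = 3.93 × 0.6116 / 1.657 = 1.451 d⁻¹.

k_2 ≈ 1.45 d⁻¹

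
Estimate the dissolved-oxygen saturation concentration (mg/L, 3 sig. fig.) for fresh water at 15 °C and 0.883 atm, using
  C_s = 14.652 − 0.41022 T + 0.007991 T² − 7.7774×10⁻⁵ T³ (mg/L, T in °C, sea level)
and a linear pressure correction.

C_s ≈ 8.86 mg/L

At sea level: C_s = 14.652 − 0.41022×15 + 0.007991×15² − 7.7774×10⁻⁵×15³ = 10.03 mg/L.
Pressure correction: C_s' = 10.03 × 0.883 = 8.860 mg/L.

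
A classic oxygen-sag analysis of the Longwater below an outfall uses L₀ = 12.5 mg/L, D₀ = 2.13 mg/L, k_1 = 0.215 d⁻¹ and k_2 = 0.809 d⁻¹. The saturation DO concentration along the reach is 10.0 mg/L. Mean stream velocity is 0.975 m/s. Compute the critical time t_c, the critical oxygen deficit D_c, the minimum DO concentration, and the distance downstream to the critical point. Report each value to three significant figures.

t_c = [1/(k_2−k_1)] ln[(k_2/k_1)(1 − D₀(k_2−k_1)/(k_1 L₀))]
= [1/(0.809−0.215)] ln[(0.809/0.215)(1 − 2.13×0.5940/(0.215×12.5))]
= (1/0.5940) ln[3.763 × 0.5292] = 1.684 × ln(1.991) = 1.684 × 0.6888 = 1.160 d.
L(t_c) = L₀ e^(−k_1 t_c) = 12.5 × 0.7793 = 9.742 mg/L, and at the critical point k_2 D_c = k_1 L, so D_c = (0.215/0.809) × 9.742 = 2.589 mg/L.
Minimum DO = C_s − D_c = 10.0 − 2.589 = 7.411 mg/L.
x_c = v t_c = 0.975 m/s × 1.160 d × 86400 s/d = 97690 m ≈ 97.7 km.

t_c ≈ 1.16 d; D_c ≈ 2.59 mg/L; min DO ≈ 7.41 mg/L; x_c ≈ 97.7 km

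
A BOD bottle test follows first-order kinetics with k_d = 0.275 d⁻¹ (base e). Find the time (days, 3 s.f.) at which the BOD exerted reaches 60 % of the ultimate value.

t ≈ 3.33 d

y/L₀ = 1 − e^(−k_d t) = 0.60 ⇒ e^(−k_d t) = 0.400
t = −ln(0.400) / 0.275 = 0.9163 / 0.275 = 3.332 d.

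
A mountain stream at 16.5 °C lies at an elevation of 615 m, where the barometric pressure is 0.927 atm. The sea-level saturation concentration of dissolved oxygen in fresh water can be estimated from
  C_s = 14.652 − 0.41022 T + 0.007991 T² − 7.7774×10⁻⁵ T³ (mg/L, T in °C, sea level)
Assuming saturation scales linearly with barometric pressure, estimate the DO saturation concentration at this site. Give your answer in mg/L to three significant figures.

C_s ≈ 9.00 mg/L

At sea level: C_s = 14.652 − 0.41022×16.5 + 0.007991×16.5² − 7.7774×10⁻⁵×16.5³ = 9.710 mg/L.
Pressure correction: C_s' = 9.710 × 0.927 = 9.001 mg/L.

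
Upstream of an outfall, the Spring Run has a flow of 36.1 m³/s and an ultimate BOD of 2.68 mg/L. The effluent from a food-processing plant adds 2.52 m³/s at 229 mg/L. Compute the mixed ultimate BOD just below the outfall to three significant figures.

Flow-weighted mixing: C = (Q_r C_r + Q_w C_w)/(Q_r + Q_w)
= (36.1×2.68 + 2.52×229)/(36.1 + 2.52) = 673.8/38.62 = 17.45 mg/L.

17.4 mg/L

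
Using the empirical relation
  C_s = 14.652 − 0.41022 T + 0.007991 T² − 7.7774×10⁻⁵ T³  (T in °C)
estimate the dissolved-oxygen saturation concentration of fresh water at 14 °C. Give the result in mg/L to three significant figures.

C_s ≈ 10.3 mg/L

C_s = 14.652 − 0.41022×14 + 0.007991×14² − 7.7774×10⁻⁵×14³ = 10.26 mg/L.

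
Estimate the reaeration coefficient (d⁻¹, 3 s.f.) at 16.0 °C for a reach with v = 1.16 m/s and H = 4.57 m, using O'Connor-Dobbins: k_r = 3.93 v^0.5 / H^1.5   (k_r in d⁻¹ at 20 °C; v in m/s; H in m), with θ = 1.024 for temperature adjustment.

k_r ≈ 0.394 d⁻¹

k_r(20) = 3.93 × 1.16^0.5 / 4.57^1.5 = 3.93 × 1.077 / 9.770 = 0.4333 d⁻¹.
k_r(16.0) = 0.4333 × 1.024^(16.0−20) = 0.4333 × 0.9095 = 0.3940 d⁻¹.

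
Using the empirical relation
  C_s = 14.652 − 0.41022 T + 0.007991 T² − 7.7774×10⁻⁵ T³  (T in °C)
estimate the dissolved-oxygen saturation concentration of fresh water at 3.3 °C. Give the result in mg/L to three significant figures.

C_s = 14.652 − 0.41022×3.3 + 0.007991×3.3² − 7.7774×10⁻⁵×3.3³ = 13.38 mg/L.

C_s ≈ 13.4 mg/L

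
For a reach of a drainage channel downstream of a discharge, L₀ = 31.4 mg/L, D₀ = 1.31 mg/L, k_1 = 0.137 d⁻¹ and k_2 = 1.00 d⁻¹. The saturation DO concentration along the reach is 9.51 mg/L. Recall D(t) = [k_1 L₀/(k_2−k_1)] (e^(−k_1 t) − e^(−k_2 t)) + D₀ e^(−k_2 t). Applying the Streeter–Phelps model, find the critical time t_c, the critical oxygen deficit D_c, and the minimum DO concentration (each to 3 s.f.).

t_c ≈ 1.95 d; D_c ≈ 3.29 mg/L; min DO ≈ 6.22 mg/L

t_c = [1/(k_2−k_1)] ln[(k_2/k_1)(1 − D₀(k_2−k_1)/(k_1 L₀))]
= [1/(1.00−0.137)] ln[(1.00/0.137)(1 − 1.31×0.8630/(0.137×31.4))]
= (1/0.8630) ln[7.299 × 0.7372] = 1.159 × ln(5.381) = 1.159 × 1.683 = 1.950 d.
D_c = (k_1/k_2) L₀ e^(−k_1 t_c) = (0.137/1.00) × 31.4 × e^(−0.137×1.950) = 0.1370 × 31.4 × 0.7656 = 3.293 mg/L.
Minimum DO = C_s − D_c = 9.51 − 3.293 = 6.217 mg/L.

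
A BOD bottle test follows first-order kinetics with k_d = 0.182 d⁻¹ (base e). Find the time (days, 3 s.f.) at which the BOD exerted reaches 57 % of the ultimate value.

y/L₀ = 1 − e^(−k_d t) = 0.57 ⇒ e^(−k_d t) = 0.430
t = −ln(0.430) / 0.182 = 0.8440 / 0.182 = 4.637 d.

t ≈ 4.64 d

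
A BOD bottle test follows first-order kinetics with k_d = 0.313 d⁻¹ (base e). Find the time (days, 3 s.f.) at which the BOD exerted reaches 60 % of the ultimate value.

y/L₀ = 1 − e^(−k_d t) = 0.60 ⇒ e^(−k_d t) = 0.400
t = −ln(0.400) / 0.313 = 0.9163 / 0.313 = 2.927 d.

t ≈ 2.93 d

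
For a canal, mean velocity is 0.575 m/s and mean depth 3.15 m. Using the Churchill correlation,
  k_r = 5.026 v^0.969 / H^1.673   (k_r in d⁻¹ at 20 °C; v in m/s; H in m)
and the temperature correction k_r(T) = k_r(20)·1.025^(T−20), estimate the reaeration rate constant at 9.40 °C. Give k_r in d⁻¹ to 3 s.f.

k_r ≈ 0.332 d⁻¹

k_r(20) = 5.026 × 0.575^0.969 / 3.15^1.673 = 5.026 × 0.5849 / 6.818 = 0.4312 d⁻¹.
k_r(9.40) = 0.4312 × 1.025^(9.40−20) = 0.4312 × 0.7697 = 0.3319 d⁻¹.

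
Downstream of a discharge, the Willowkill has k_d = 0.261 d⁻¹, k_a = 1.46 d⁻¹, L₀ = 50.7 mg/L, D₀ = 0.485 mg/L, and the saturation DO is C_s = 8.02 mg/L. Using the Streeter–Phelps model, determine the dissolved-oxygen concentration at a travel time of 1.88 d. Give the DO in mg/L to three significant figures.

k_d L₀/(k_a−k_d) = 0.261×50.7/(1.46−0.261) = 13.23/1.199 = 11.04 mg/L.
e^(−k_d t) = e^(−0.261×1.880) = 0.6122; e^(−k_a t) = e^(−1.46×1.880) = 0.06426.
D = 11.04 × (0.6122 − 0.06426) + 0.485 × 0.06426 = 6.047 + 0.03117 = 6.079 mg/L.
DO = C_s − D = 8.02 − 6.079 = 1.941 mg/L.

DO ≈ 1.94 mg/L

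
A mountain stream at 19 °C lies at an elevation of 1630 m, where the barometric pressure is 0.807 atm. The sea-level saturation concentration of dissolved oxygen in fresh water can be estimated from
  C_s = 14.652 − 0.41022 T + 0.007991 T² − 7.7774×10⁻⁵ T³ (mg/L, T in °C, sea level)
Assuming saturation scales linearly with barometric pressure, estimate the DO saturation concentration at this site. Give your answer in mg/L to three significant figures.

At sea level: C_s = 14.652 − 0.41022×19 + 0.007991×19² − 7.7774×10⁻⁵×19³ = 9.209 mg/L.
Pressure correction: C_s' = 9.209 × 0.807 = 7.432 mg/L.

C_s ≈ 7.43 mg/L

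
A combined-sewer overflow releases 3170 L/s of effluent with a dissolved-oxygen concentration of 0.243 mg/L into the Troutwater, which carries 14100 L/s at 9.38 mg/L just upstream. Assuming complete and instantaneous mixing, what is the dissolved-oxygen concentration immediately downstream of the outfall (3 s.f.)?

Flow-weighted mixing: C = (Q_r C_r + Q_w C_w)/(Q_r + Q_w)
= (14100×9.38 + 3170×0.243)/(14100 + 3170) = 133000/17270 = 7.703 mg/L.

7.70 mg/L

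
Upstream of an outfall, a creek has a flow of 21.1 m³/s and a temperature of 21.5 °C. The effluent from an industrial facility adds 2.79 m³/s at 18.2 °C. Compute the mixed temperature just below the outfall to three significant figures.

Flow-weighted mixing: C = (Q_r C_r + Q_w C_w)/(Q_r + Q_w)
= (21.1×21.5 + 2.79×18.2)/(21.1 + 2.79) = 504.4/23.89 = 21.11 °C.

21.1 °C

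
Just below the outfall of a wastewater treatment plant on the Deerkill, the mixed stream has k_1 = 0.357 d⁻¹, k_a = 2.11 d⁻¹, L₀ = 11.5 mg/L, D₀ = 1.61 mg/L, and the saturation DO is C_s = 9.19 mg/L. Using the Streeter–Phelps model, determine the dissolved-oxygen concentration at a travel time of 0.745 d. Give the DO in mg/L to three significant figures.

DO ≈ 7.55 mg/L

k_1 L₀/(k_a−k_1) = 0.357×11.5/(2.11−0.357) = 4.106/1.753 = 2.342 mg/L.
e^(−k_1 t) = e^(−0.357×0.7450) = 0.7665; e^(−k_a t) = e^(−2.11×0.7450) = 0.2076.
D = 2.342 × (0.7665 − 0.2076) + 1.61 × 0.2076 = 1.309 + 0.3343 = 1.643 mg/L.
DO = C_s − D = 9.19 − 1.643 = 7.547 mg/L.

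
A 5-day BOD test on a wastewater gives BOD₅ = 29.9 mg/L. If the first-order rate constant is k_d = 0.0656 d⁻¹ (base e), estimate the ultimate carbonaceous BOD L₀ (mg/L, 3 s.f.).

BOD₅ = L₀(1 − e^(−5k_d)) ⇒ L₀ = BOD₅ / (1 − e^(−5×0.0656))
= 29.9 / (1 − 0.7204) = 29.9 / 0.2796 = 106.9 mg/L.

L₀ ≈ 107 mg/L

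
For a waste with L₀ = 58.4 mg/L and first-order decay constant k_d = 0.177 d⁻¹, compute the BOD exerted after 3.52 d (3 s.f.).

y_t = L₀(1 − e^(−k_d t)) = 58.4 × (1 − e^(−0.177×3.52))
= 58.4 × (1 − 0.5363) = 58.4 × 0.4637 = 27.08 mg/L.

y ≈ 27.1 mg/L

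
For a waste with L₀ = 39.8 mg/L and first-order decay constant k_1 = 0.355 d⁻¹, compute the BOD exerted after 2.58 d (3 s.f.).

y_t = L₀(1 − e^(−k_1 t)) = 39.8 × (1 − e^(−0.355×2.58))
= 39.8 × (1 − 0.4002) = 39.8 × 0.5998 = 23.87 mg/L.

y ≈ 23.9 mg/L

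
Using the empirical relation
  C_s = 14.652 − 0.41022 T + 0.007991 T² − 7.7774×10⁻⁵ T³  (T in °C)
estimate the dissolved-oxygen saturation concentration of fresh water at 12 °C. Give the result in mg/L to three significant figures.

C_s ≈ 10.7 mg/L

C_s = 14.652 − 0.41022×12 + 0.007991×12² − 7.7774×10⁻⁵×12³ = 10.75 mg/L.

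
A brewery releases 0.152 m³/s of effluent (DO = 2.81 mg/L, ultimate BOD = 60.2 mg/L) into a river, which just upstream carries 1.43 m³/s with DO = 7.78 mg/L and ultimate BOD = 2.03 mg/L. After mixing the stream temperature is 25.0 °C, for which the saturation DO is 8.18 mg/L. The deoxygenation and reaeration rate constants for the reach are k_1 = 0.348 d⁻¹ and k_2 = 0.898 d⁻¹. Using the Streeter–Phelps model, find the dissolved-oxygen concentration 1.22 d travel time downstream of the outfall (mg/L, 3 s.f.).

DO ≈ 6.35 mg/L

Mixed DO = (1.43×7.78 + 0.152×2.81)/(1.43+0.152) = 11.55/1.582 = 7.302 mg/L.
Mixed L₀ = (1.43×2.03 + 0.152×60.2)/(1.582) = 12.05/1.582 = 7.619 mg/L.
Initial deficit D₀ = C_s − DO₀ = 8.18 − 7.302 = 0.8775 mg/L.
D(1.22) = [0.348×7.619/(0.898−0.348)](e^(−0.348×1.22) − e^(−0.898×1.22)) + 0.8775 e^(−0.898×1.22)
= 4.821 × (0.6541 − 0.3344) + 0.8775 × 0.3344 = 1.835 mg/L.
DO = 8.18 − 1.835 = 6.345 mg/L.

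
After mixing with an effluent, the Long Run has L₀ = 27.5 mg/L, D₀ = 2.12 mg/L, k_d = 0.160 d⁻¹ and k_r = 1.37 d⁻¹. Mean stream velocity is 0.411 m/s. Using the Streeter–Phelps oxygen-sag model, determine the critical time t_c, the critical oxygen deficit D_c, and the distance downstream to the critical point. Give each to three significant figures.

With k_r/k_d = 8.562 and 1 − D₀(k_r−k_d)/(k_d L₀) = 0.4170,
t_c = ln(8.562 × 0.4170) / (1.37 − 0.160) = ln(3.571) / 1.210 = 1.273/1.210 = 1.052 d.
D_c = (k_d/k_r) L₀ e^(−k_d t_c) = (0.160/1.37) × 27.5 × e^(−0.160×1.052) = 0.1168 × 27.5 × 0.8451 = 2.714 mg/L.
x_c = v t_c = 0.411 m/s × 1.052 d × 86400 s/d = 37350 m ≈ 37.4 km.

t_c ≈ 1.05 d; D_c ≈ 2.71 mg/L; x_c ≈ 37.4 km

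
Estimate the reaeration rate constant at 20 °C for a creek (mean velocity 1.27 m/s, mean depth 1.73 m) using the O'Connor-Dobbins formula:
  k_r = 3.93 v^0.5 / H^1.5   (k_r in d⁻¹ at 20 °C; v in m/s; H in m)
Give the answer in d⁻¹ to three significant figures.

k_r ≈ 1.95 d⁻¹

k_r = 3.93 × 1.27^0.5 / 1.73^1.5 = 3.93 × 1.127 / 2.275 = 1.946 d⁻¹.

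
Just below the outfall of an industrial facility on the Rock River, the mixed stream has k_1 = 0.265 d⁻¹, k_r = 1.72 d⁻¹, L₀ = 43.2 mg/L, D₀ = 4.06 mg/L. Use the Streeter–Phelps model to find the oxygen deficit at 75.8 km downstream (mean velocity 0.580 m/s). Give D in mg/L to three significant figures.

D ≈ 4.99 mg/L

Travel time t = x/v = 75.8 km / (0.580 m/s) = 75800 m / 0.580 m/s = 130700 s = 1.513 d.
k_1 L₀/(k_r−k_1) = 0.265×43.2/(1.72−0.265) = 11.45/1.455 = 7.868 mg/L.
e^(−k_1 t) = e^(−0.265×1.513) = 0.6698; e^(−k_r t) = e^(−1.72×1.513) = 0.07415.
D = 7.868 × (0.6698 − 0.07415) + 4.06 × 0.07415 = 4.686 + 0.3010 = 4.987 mg/L.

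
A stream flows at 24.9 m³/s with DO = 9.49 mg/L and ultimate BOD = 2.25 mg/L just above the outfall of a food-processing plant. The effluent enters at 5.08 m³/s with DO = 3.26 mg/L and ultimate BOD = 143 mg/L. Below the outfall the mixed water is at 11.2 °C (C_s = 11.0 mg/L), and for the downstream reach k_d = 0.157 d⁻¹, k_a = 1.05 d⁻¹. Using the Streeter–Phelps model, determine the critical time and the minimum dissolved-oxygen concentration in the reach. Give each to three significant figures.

Mixed DO = (24.9×9.49 + 5.08×3.26)/(24.9+5.08) = 252.9/29.98 = 8.434 mg/L.
Mixed L₀ = (24.9×2.25 + 5.08×143)/(29.98) = 782.5/29.98 = 26.10 mg/L.
Initial deficit D₀ = C_s − DO₀ = 11.0 − 8.434 = 2.566 mg/L.
t_c = (1/0.8930) ln[(1.05/0.157)(1 − 2.566×0.8930/(0.157×26.10))] = 1.120 × ln(2.948) = 1.211 d.
D_c = (0.157/1.05) × 26.10 × e^(−0.157×1.211) = 0.1495 × 26.10 × 0.8269 = 3.227 mg/L.
Minimum DO = 11.0 − 3.227 = 7.773 mg/L.

t_c ≈ 1.21 d; minimum DO ≈ 7.77 mg/L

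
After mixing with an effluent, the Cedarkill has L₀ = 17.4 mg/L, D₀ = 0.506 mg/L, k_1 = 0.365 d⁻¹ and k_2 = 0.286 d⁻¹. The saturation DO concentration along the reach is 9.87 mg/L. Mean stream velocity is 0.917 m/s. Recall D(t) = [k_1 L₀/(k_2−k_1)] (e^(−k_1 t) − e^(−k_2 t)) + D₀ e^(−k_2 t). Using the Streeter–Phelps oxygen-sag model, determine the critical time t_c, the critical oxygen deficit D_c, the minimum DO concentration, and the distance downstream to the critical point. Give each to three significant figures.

t_c ≈ 3.01 d; D_c ≈ 7.41 mg/L; min DO ≈ 2.46 mg/L; x_c ≈ 238 km

t_c = [1/(k_2−k_1)] ln[(k_2/k_1)(1 − D₀(k_2−k_1)/(k_1 L₀))]
= [1/(0.286−0.365)] ln[(0.286/0.365)(1 − 0.506×-0.07900/(0.365×17.4))]
= (1/-0.07900) ln[0.7836 × 1.006] = -12.66 × ln(0.7885) = -12.66 × -0.2376 = 3.008 d.
D_c = (k_1/k_2) L₀ e^(−k_1 t_c) = (0.365/0.286) × 17.4 × e^(−0.365×3.008) = 1.276 × 17.4 × 0.3336 = 7.407 mg/L.
Minimum DO = C_s − D_c = 9.87 − 7.407 = 2.463 mg/L.
x_c = v t_c = 0.917 m/s × 3.008 d × 86400 s/d = 238300 m ≈ 238 km.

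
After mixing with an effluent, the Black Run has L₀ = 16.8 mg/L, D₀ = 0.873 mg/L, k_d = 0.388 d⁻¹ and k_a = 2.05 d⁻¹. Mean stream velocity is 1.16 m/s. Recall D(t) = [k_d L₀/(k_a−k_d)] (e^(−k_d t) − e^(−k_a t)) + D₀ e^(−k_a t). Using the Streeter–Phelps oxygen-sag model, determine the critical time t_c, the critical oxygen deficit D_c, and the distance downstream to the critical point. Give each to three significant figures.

At the critical point dD/dt = 0, so k_d L₀ e^(−k_d t) = k_a D. Substituting D(t) from the Streeter–Phelps equation and solving for t gives
t_c = ln[(k_a/k_d)(1 − D₀(k_a−k_d)/(k_d L₀))] / (k_a−k_d).
Here k_a−k_d = 1.662 d⁻¹ and 1 − D₀(k_a−k_d)/(k_d L₀) = 1 − 0.873×1.662/(0.388×16.8) = 0.7774, so
t_c = ln(5.284 × 0.7774) / 1.662 = 1.413 / 1.662 = 0.8501 d.
D_c = (k_d/k_a) L₀ e^(−k_d t_c) = (0.388/2.05) × 16.8 × e^(−0.388×0.8501) = 0.1893 × 16.8 × 0.7191 = 2.286 mg/L.
x_c = v t_c = 1.16 m/s × 0.8501 d × 86400 s/d = 85200 m ≈ 85.2 km.

t_c ≈ 0.850 d; D_c ≈ 2.29 mg/L; x_c ≈ 85.2 km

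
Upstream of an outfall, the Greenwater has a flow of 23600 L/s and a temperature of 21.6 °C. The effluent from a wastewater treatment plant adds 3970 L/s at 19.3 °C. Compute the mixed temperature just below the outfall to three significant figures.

Flow-weighted mixing: C = (Q_r C_r + Q_w C_w)/(Q_r + Q_w)
= (23600×21.6 + 3970×19.3)/(23600 + 3970) = 586400/27570 = 21.27 °C.

21.3 °C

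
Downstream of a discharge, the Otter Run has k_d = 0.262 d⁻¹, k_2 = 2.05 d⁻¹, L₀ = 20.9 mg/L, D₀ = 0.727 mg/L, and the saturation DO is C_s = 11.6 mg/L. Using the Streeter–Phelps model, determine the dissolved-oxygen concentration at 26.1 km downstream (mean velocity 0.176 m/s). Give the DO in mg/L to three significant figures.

DO ≈ 9.72 mg/L

Travel time t = x/v = 26.1 km / (0.176 m/s) = 26100 m / 0.176 m/s = 148300 s = 1.716 d.
k_d L₀/(k_2−k_d) = 0.262×20.9/(2.05−0.262) = 5.476/1.788 = 3.063 mg/L.
e^(−k_d t) = e^(−0.262×1.716) = 0.6378; e^(−k_2 t) = e^(−2.05×1.716) = 0.02964.
D = 3.063 × (0.6378 − 0.02964) + 0.727 × 0.02964 = 1.863 + 0.02155 = 1.884 mg/L.
DO = C_s − D = 11.6 − 1.884 = 9.716 mg/L.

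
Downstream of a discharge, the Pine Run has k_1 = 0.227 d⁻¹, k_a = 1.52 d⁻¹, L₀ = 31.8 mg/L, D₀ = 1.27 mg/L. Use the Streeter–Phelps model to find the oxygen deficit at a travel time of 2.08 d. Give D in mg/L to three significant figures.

k_1 L₀/(k_a−k_1) = 0.227×31.8/(1.52−0.227) = 7.219/1.293 = 5.583 mg/L.
e^(−k_1 t) = e^(−0.227×2.080) = 0.6237; e^(−k_a t) = e^(−1.52×2.080) = 0.04236.
D = 5.583 × (0.6237 − 0.04236) + 1.27 × 0.04236 = 3.245 + 0.05379 = 3.299 mg/L.

D ≈ 3.30 mg/L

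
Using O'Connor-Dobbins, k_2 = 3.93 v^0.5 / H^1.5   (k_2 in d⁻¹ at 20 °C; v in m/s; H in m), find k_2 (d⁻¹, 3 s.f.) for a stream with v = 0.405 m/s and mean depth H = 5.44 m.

k_2 = 3.93 × 0.405^0.5 / 5.44^1.5 = 3.93 × 0.6364 / 12.69 = 0.1971 d⁻¹.

k_2 ≈ 0.197 d⁻¹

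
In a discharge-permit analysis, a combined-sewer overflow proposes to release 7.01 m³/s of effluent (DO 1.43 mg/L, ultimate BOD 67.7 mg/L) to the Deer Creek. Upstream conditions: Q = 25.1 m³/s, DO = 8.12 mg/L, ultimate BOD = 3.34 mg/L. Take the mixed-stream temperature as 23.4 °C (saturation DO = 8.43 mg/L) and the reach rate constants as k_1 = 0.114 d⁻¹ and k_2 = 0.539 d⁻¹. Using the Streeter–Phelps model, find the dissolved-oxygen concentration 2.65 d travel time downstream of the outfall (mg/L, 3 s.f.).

Mixed DO = (25.1×8.12 + 7.01×1.43)/(25.1+7.01) = 213.8/32.11 = 6.659 mg/L.
Mixed L₀ = (25.1×3.34 + 7.01×67.7)/(32.11) = 558.4/32.11 = 17.39 mg/L.
Initial deficit D₀ = C_s − DO₀ = 8.43 − 6.659 = 1.771 mg/L.
D(2.65) = [0.114×17.39/(0.539−0.114)](e^(−0.114×2.65) − e^(−0.539×2.65)) + 1.771 e^(−0.539×2.65)
= 4.665 × (0.7393 − 0.2397) + 1.771 × 0.2397 = 2.755 mg/L.
DO = 8.43 − 2.755 = 5.675 mg/L.

DO ≈ 5.68 mg/L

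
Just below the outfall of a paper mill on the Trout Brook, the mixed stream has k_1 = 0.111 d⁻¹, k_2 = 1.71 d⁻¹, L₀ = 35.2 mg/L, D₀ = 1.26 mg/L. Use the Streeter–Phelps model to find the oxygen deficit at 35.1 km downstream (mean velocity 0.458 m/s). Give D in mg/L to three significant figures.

D ≈ 1.95 mg/L

Travel time t = x/v = 35.1 km / (0.458 m/s) = 35100 m / 0.458 m/s = 76640 s = 0.8870 d.
k_1 L₀/(k_2−k_1) = 0.111×35.2/(1.71−0.111) = 3.907/1.599 = 2.444 mg/L.
e^(−k_1 t) = e^(−0.111×0.8870) = 0.9062; e^(−k_2 t) = e^(−1.71×0.8870) = 0.2194.
D = 2.444 × (0.9062 − 0.2194) + 1.26 × 0.2194 = 1.678 + 0.2765 = 1.955 mg/L.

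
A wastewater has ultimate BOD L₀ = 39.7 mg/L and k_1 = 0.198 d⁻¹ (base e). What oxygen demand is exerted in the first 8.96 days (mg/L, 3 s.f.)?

y_t = L₀(1 − e^(−k_1 t)) = 39.7 × (1 − e^(−0.198×8.96))
= 39.7 × (1 − 0.1696) = 39.7 × 0.8304 = 32.97 mg/L.

y ≈ 33.0 mg/L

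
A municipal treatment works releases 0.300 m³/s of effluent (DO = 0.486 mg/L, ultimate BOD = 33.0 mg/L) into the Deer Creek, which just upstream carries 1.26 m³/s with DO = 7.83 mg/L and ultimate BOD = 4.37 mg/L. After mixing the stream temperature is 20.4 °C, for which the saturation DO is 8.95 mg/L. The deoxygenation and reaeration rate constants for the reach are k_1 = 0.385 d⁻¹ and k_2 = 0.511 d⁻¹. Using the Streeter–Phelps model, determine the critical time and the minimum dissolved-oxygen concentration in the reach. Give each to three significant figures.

t_c ≈ 1.55 d; minimum DO ≈ 4.86 mg/L

Mixed DO = (1.26×7.83 + 0.300×0.486)/(1.26+0.300) = 10.01/1.560 = 6.418 mg/L.
Mixed L₀ = (1.26×4.37 + 0.300×33.0)/(1.560) = 15.41/1.560 = 9.876 mg/L.
Initial deficit D₀ = C_s − DO₀ = 8.95 − 6.418 = 2.532 mg/L.
t_c = (1/0.1260) ln[(0.511/0.385)(1 − 2.532×0.1260/(0.385×9.876))] = 7.937 × ln(1.216) = 1.551 d.
D_c = (0.385/0.511) × 9.876 × e^(−0.385×1.551) = 0.7534 × 9.876 × 0.5503 = 4.095 mg/L.
Minimum DO = 8.95 − 4.095 = 4.855 mg/L.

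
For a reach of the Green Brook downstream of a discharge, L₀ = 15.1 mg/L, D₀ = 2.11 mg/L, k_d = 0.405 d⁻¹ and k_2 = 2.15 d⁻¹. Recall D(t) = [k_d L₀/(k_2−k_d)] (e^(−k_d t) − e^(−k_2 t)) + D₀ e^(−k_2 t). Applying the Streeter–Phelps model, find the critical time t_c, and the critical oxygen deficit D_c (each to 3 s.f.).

t_c = [1/(k_2−k_d)] ln[(k_2/k_d)(1 − D₀(k_2−k_d)/(k_d L₀))]
= [1/(2.15−0.405)] ln[(2.15/0.405)(1 − 2.11×1.745/(0.405×15.1))]
= (1/1.745) ln[5.309 × 0.3979] = 0.5731 × ln(2.112) = 0.5731 × 0.7479 = 0.4286 d.
D_c = (k_d/k_2) L₀ e^(−k_d t_c) = (0.405/2.15) × 15.1 × e^(−0.405×0.4286) = 0.1884 × 15.1 × 0.8407 = 2.391 mg/L.

t_c ≈ 0.429 d; D_c ≈ 2.39 mg/L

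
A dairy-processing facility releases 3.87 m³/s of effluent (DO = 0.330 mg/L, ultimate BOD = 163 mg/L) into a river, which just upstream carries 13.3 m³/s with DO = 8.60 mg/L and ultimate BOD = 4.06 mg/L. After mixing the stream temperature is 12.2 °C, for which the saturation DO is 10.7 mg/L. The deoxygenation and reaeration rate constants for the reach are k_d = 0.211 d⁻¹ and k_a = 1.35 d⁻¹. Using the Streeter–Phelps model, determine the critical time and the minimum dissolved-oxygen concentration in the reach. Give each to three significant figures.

t_c ≈ 0.954 d; minimum DO ≈ 5.60 mg/L

Mixed DO = (13.3×8.60 + 3.87×0.330)/(13.3+3.87) = 115.7/17.17 = 6.736 mg/L.
Mixed L₀ = (13.3×4.06 + 3.87×163)/(17.17) = 684.8/17.17 = 39.88 mg/L.
Initial deficit D₀ = C_s − DO₀ = 10.7 − 6.736 = 3.964 mg/L.
t_c = (1/1.139) ln[(1.35/0.211)(1 − 3.964×1.139/(0.211×39.88))] = 0.8780 × ln(2.965) = 0.9544 d.
D_c = (0.211/1.35) × 39.88 × e^(−0.211×0.9544) = 0.1563 × 39.88 × 0.8176 = 5.097 mg/L.
Minimum DO = 10.7 − 5.097 = 5.603 mg/L.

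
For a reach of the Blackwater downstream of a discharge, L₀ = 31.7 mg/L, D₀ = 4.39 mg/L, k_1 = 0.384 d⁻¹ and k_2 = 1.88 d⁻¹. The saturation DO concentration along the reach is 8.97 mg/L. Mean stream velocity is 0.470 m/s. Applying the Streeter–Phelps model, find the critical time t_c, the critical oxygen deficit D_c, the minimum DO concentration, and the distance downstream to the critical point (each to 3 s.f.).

t_c ≈ 0.543 d; D_c ≈ 5.26 mg/L; min DO ≈ 3.71 mg/L; x_c ≈ 22.1 km

With k_2/k_1 = 4.896 and 1 − D₀(k_2−k_1)/(k_1 L₀) = 0.4605,
t_c = ln(4.896 × 0.4605) / (1.88 − 0.384) = ln(2.254) / 1.496 = 0.8129/1.496 = 0.5434 d.
L(t_c) = L₀ e^(−k_1 t_c) = 31.7 × 0.8117 = 25.73 mg/L, and at the critical point k_2 D_c = k_1 L, so D_c = (0.384/1.88) × 25.73 = 5.255 mg/L.
Minimum DO = C_s − D_c = 8.97 − 5.255 = 3.715 mg/L.
x_c = v t_c = 0.470 m/s × 0.5434 d × 86400 s/d = 22070 m ≈ 22.1 km.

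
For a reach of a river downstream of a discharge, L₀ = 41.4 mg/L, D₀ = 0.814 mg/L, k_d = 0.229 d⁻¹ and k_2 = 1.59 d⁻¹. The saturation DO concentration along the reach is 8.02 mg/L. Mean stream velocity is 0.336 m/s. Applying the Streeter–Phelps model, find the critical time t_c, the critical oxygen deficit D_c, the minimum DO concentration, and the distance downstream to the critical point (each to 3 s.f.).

t_c ≈ 1.33 d; D_c ≈ 4.39 mg/L; min DO ≈ 3.63 mg/L; x_c ≈ 38.7 km

At the critical point dD/dt = 0, so k_d L₀ e^(−k_d t) = k_2 D. Substituting D(t) from the Streeter–Phelps equation and solving for t gives
t_c = ln[(k_2/k_d)(1 − D₀(k_2−k_d)/(k_d L₀))] / (k_2−k_d).
Here k_2−k_d = 1.361 d⁻¹ and 1 − D₀(k_2−k_d)/(k_d L₀) = 1 − 0.814×1.361/(0.229×41.4) = 0.8831, so
t_c = ln(6.943 × 0.8831) / 1.361 = 1.814 / 1.361 = 1.332 d.
L(t_c) = L₀ e^(−k_d t_c) = 41.4 × 0.7370 = 30.51 mg/L, and at the critical point k_2 D_c = k_d L, so D_c = (0.229/1.59) × 30.51 = 4.395 mg/L.
Minimum DO = C_s − D_c = 8.02 − 4.395 = 3.625 mg/L.
x_c = v t_c = 0.336 m/s × 1.332 d × 86400 s/d = 38680 m ≈ 38.7 km.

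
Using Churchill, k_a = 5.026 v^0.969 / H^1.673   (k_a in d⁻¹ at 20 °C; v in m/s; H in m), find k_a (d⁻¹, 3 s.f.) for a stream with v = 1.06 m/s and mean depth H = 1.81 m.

k_a ≈ 1.97 d⁻¹

k_a = 5.026 × 1.06^0.969 / 1.81^1.673 = 5.026 × 1.058 / 2.698 = 1.971 d⁻¹.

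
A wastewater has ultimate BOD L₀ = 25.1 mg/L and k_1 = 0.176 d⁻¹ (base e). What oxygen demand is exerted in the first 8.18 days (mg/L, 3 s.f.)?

y_t = L₀(1 − e^(−k_1 t)) = 25.1 × (1 − e^(−0.176×8.18))
= 25.1 × (1 − 0.2370) = 25.1 × 0.7630 = 19.15 mg/L.

y ≈ 19.2 mg/L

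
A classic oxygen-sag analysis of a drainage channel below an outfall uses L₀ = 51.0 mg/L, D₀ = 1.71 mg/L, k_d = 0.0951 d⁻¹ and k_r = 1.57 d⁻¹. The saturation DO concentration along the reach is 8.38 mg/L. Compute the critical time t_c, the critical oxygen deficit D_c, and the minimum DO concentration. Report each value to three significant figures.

t_c ≈ 1.40 d; D_c ≈ 2.70 mg/L; min DO ≈ 5.68 mg/L

At the critical point dD/dt = 0, so k_d L₀ e^(−k_d t) = k_r D. Substituting D(t) from the Streeter–Phelps equation and solving for t gives
t_c = ln[(k_r/k_d)(1 − D₀(k_r−k_d)/(k_d L₀))] / (k_r−k_d).
Here k_r−k_d = 1.475 d⁻¹ and 1 − D₀(k_r−k_d)/(k_d L₀) = 1 − 1.71×1.475/(0.0951×51.0) = 0.4800, so
t_c = ln(16.51 × 0.4800) / 1.475 = 2.070 / 1.475 = 1.403 d.
L(t_c) = L₀ e^(−k_d t_c) = 51.0 × 0.8751 = 44.63 mg/L, and at the critical point k_r D_c = k_d L, so D_c = (0.0951/1.57) × 44.63 = 2.703 mg/L.
Minimum DO = C_s − D_c = 8.38 − 2.703 = 5.677 mg/L.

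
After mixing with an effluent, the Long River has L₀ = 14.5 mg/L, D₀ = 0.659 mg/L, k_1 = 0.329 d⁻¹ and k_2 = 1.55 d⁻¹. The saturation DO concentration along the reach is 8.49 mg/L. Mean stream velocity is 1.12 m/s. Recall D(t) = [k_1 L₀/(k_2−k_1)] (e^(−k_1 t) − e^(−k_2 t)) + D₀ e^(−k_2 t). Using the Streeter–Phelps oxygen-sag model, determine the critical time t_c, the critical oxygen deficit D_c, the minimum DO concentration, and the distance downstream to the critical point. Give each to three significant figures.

t_c ≈ 1.12 d; D_c ≈ 2.13 mg/L; min DO ≈ 6.36 mg/L; x_c ≈ 108 km

t_c = [1/(k_2−k_1)] ln[(k_2/k_1)(1 − D₀(k_2−k_1)/(k_1 L₀))]
= [1/(1.55−0.329)] ln[(1.55/0.329)(1 − 0.659×1.221/(0.329×14.5))]
= (1/1.221) ln[4.711 × 0.8313] = 0.8190 × ln(3.917) = 0.8190 × 1.365 = 1.118 d.
L(t_c) = L₀ e^(−k_1 t_c) = 14.5 × 0.6922 = 10.04 mg/L, and at the critical point k_2 D_c = k_1 L, so D_c = (0.329/1.55) × 10.04 = 2.130 mg/L.
Minimum DO = C_s − D_c = 8.49 − 2.130 = 6.360 mg/L.
x_c = v t_c = 1.12 m/s × 1.118 d × 86400 s/d = 108200 m ≈ 108 km.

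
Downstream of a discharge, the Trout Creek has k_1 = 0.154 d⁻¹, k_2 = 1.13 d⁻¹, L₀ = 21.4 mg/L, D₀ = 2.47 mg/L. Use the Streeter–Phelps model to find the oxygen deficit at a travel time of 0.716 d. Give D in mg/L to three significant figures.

k_1 L₀/(k_2−k_1) = 0.154×21.4/(1.13−0.154) = 3.296/0.9760 = 3.377 mg/L.
e^(−k_1 t) = e^(−0.154×0.7160) = 0.8956; e^(−k_2 t) = e^(−1.13×0.7160) = 0.4453.
D = 3.377 × (0.8956 − 0.4453) + 2.47 × 0.4453 = 1.521 + 1.100 = 2.620 mg/L.

D ≈ 2.62 mg/L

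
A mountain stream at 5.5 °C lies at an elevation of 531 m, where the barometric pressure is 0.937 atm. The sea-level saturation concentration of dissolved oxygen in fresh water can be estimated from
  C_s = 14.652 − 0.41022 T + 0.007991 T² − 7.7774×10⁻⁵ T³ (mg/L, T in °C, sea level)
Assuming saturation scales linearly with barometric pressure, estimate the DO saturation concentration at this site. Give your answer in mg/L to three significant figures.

C_s ≈ 11.8 mg/L

At sea level: C_s = 14.652 − 0.41022×5.5 + 0.007991×5.5² − 7.7774×10⁻⁵×5.5³ = 12.62 mg/L.
Pressure correction: C_s' = 12.62 × 0.937 = 11.83 mg/L.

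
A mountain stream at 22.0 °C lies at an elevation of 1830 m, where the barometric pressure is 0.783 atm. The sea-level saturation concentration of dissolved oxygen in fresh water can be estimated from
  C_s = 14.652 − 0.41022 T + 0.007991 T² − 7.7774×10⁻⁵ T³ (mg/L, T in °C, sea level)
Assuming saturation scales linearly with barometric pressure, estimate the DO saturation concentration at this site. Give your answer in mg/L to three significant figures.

C_s ≈ 6.79 mg/L

At sea level: C_s = 14.652 − 0.41022×22.0 + 0.007991×22.0² − 7.7774×10⁻⁵×22.0³ = 8.667 mg/L.
Pressure correction: C_s' = 8.667 × 0.783 = 6.786 mg/L.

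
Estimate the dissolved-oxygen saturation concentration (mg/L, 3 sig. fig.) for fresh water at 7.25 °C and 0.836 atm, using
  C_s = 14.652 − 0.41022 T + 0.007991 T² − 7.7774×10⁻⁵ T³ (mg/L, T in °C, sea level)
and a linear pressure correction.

At sea level: C_s = 14.652 − 0.41022×7.25 + 0.007991×7.25² − 7.7774×10⁻⁵×7.25³ = 12.07 mg/L.
Pressure correction: C_s' = 12.07 × 0.836 = 10.09 mg/L.

C_s ≈ 10.1 mg/L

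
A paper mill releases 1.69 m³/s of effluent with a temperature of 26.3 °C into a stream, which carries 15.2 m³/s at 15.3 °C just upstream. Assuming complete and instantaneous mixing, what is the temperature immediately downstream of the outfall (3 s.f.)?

16.4 °C

Flow-weighted mixing: C = (Q_r C_r + Q_w C_w)/(Q_r + Q_w)
= (15.2×15.3 + 1.69×26.3)/(15.2 + 1.69) = 277.0/16.89 = 16.40 °C.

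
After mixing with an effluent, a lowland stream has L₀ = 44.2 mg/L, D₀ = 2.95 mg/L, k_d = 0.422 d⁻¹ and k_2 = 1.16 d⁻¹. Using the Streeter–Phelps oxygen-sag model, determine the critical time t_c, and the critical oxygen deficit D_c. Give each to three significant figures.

t_c ≈ 1.20 d; D_c ≈ 9.68 mg/L

At the critical point dD/dt = 0, so k_d L₀ e^(−k_d t) = k_2 D. Substituting D(t) from the Streeter–Phelps equation and solving for t gives
t_c = ln[(k_2/k_d)(1 − D₀(k_2−k_d)/(k_d L₀))] / (k_2−k_d).
Here k_2−k_d = 0.7380 d⁻¹ and 1 − D₀(k_2−k_d)/(k_d L₀) = 1 − 2.95×0.7380/(0.422×44.2) = 0.8833, so
t_c = ln(2.749 × 0.8833) / 0.7380 = 0.8871 / 0.7380 = 1.202 d.
L(t_c) = L₀ e^(−k_d t_c) = 44.2 × 0.6022 = 26.62 mg/L, and at the critical point k_2 D_c = k_d L, so D_c = (0.422/1.16) × 26.62 = 9.683 mg/L.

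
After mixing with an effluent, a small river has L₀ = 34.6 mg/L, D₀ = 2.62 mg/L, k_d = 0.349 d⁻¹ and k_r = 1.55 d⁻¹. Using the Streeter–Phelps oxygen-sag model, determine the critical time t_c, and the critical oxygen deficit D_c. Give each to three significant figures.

t_c ≈ 0.990 d; D_c ≈ 5.51 mg/L

At the critical point dD/dt = 0, so k_d L₀ e^(−k_d t) = k_r D. Substituting D(t) from the Streeter–Phelps equation and solving for t gives
t_c = ln[(k_r/k_d)(1 − D₀(k_r−k_d)/(k_d L₀))] / (k_r−k_d).
Here k_r−k_d = 1.201 d⁻¹ and 1 − D₀(k_r−k_d)/(k_d L₀) = 1 − 2.62×1.201/(0.349×34.6) = 0.7394, so
t_c = ln(4.441 × 0.7394) / 1.201 = 1.189 / 1.201 = 0.9900 d.
D_c = (k_d/k_r) L₀ e^(−k_d t_c) = (0.349/1.55) × 34.6 × e^(−0.349×0.9900) = 0.2252 × 34.6 × 0.7078 = 5.515 mg/L.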